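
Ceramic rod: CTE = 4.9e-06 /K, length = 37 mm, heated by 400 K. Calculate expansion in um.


dL = 4.9e-06 * 37 * 400 * 1000 = 72.52 um

72.52


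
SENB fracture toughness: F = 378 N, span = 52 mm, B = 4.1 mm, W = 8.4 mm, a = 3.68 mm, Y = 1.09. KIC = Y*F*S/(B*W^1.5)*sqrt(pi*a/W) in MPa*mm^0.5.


KIC = 1.09*378*52/(4.1*8.4^1.5)*sqrt(pi*3.68/8.4) = 251.81

251.81


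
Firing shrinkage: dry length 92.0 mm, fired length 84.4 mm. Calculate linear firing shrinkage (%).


FS = (92.0 - 84.4) / 92.0 * 100 = 8.26%

8.26


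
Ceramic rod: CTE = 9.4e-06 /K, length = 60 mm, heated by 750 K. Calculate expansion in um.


dL = 9.4e-06 * 60 * 750 * 1000 = 423.0 um

423.0


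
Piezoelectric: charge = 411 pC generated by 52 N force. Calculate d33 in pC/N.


d33 = 411 / 52 = 7.9 pC/N

7.9


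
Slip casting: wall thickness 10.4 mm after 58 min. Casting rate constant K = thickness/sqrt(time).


K = 10.4 / sqrt(58) = 10.4 / 7.6158 = 1.366 mm/min^0.5

1.366


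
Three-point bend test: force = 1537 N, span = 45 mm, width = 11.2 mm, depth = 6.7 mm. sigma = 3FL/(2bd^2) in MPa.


sigma = 3*1537*45/(2*11.2*6.7^2) = 206.4 MPa

206.4


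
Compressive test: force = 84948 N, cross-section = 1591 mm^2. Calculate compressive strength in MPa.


CS = 84948 / 1591 = 53.4 MPa

53.4


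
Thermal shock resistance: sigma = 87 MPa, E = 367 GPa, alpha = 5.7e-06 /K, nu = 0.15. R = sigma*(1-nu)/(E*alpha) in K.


R = 87*(1-0.15)/(367*1000*5.7e-06) = 35 K

35


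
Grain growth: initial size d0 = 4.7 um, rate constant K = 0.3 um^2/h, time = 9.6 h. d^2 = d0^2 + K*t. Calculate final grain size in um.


d^2 = 4.7^2 + 0.3*9.6 = 24.97
d = sqrt(24.97) = 5.0 um

5.0


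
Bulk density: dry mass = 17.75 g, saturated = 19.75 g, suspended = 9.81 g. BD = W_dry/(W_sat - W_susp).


BD = 17.75 / (19.75 - 9.81) = 17.75 / 9.94 = 1.786 g/cm^3

1.786


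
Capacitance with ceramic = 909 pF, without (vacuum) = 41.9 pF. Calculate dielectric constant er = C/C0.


er = 909 / 41.9 = 21.69

21.69


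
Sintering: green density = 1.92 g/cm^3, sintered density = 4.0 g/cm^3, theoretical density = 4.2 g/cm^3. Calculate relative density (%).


Relative = 4.0 / 4.2 * 100 = 95.2%

95.2


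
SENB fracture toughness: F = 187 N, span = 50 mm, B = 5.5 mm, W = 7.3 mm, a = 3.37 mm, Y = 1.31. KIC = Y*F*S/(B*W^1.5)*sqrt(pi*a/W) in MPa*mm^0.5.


KIC = 1.31*187*50/(5.5*7.3^1.5)*sqrt(pi*3.37/7.3) = 135.98

135.98


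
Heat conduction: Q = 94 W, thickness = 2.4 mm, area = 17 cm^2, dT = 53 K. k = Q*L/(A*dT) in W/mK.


k = 94*2.4/1000/(17/10000*53) = 2.5 W/mK

2.5


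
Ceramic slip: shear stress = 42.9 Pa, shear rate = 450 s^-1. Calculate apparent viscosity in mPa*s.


eta = tau/gamma * 1000 = 42.9/450 * 1000 = 95.3 mPa*s

95.3


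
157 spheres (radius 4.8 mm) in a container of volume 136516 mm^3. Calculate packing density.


V_sphere = 4/3*pi*4.8^3 = 463.2467 mm^3
Total V = 157*463.2467 = 72729.7319 mm^3
PD = 72729.7319 / 136516 = 0.533

0.533


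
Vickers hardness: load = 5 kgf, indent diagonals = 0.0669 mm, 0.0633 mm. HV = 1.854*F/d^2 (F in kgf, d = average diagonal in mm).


d_avg = (0.0669+0.0633)/2 = 0.0651 mm
HV = 1.854*5/0.0651^2 = 2187

2187


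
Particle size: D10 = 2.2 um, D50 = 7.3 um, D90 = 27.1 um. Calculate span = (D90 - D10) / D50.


Span = (27.1 - 2.2) / 7.3 = 24.9 / 7.3 = 3.411

3.411


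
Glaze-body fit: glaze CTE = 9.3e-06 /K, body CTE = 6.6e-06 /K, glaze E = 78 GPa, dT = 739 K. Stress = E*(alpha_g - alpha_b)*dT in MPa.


Stress = 78*1000*(9.3e-06 - 6.6e-06)*739 = 155.6 MPa

155.6


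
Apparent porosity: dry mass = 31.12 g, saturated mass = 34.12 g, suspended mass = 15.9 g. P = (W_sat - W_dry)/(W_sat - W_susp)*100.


P = (34.12 - 31.12) / (34.12 - 15.9) * 100 = 3.0 / 18.22 * 100 = 16.5%

16.5


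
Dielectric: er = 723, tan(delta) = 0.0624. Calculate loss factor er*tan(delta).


Loss = 723 * 0.0624 = 45.115

45.115


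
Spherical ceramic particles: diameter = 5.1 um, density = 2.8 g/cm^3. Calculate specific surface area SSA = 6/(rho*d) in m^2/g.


SSA = 6 / (2.8 * 5.1) = 0.42 m^2/g

0.42


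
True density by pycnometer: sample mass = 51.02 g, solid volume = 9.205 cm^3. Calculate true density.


TD = 51.02 / 9.205 = 5.543 g/cm^3

5.543


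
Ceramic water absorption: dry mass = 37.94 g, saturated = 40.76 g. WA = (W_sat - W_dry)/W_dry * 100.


WA = (40.76 - 37.94) / 37.94 * 100 = 7.43%

7.43


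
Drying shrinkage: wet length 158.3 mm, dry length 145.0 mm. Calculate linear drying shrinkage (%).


DS = (158.3 - 145.0) / 158.3 * 100 = 8.4%

8.4


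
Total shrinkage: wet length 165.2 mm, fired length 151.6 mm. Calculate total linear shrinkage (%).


TS = (165.2 - 151.6) / 165.2 * 100 = 8.23%

8.23


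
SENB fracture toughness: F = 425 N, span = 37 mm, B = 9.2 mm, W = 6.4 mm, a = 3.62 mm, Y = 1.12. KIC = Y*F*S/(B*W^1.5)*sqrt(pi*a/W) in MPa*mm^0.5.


KIC = 1.12*425*37/(9.2*6.4^1.5)*sqrt(pi*3.62/6.4) = 157.61

157.61


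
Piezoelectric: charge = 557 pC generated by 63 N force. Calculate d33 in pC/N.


d33 = 557 / 63 = 8.8 pC/N

8.8


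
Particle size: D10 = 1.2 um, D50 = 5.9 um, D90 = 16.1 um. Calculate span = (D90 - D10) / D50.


Span = (16.1 - 1.2) / 5.9 = 14.9 / 5.9 = 2.525

2.525


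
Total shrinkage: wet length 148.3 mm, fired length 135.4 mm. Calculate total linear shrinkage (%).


TS = (148.3 - 135.4) / 148.3 * 100 = 8.7%

8.7


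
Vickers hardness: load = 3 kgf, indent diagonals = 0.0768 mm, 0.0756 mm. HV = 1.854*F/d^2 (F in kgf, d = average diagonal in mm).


d_avg = (0.0768+0.0756)/2 = 0.0762 mm
HV = 1.854*3/0.0762^2 = 958

958


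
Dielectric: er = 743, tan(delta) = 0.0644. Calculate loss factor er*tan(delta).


Loss = 743 * 0.0644 = 47.849

47.849


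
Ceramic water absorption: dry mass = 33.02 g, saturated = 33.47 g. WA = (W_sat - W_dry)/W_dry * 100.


WA = (33.47 - 33.02) / 33.02 * 100 = 1.36%

1.36


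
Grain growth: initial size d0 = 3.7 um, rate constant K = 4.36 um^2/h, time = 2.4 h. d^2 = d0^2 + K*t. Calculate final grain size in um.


d^2 = 3.7^2 + 4.36*2.4 = 24.154
d = sqrt(24.154) = 4.91 um

4.91


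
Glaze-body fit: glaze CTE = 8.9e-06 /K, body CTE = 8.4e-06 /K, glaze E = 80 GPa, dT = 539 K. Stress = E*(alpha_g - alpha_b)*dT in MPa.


Stress = 80*1000*(8.9e-06 - 8.4e-06)*539 = 21.6 MPa

21.6


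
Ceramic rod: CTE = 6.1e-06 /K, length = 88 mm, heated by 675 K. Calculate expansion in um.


dL = 6.1e-06 * 88 * 675 * 1000 = 362.34 um

362.34


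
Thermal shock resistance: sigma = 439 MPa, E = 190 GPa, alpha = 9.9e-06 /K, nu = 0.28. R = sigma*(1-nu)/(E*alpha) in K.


R = 439*(1-0.28)/(190*1000*9.9e-06) = 168 K

168


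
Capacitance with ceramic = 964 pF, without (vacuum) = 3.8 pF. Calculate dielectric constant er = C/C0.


er = 964 / 3.8 = 253.68

253.68


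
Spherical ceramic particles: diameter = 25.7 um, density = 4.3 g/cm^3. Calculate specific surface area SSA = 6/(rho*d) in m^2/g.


SSA = 6 / (4.3 * 25.7) = 0.054 m^2/g

0.054


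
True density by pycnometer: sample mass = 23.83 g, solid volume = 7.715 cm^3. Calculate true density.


TD = 23.83 / 7.715 = 3.089 g/cm^3

3.089


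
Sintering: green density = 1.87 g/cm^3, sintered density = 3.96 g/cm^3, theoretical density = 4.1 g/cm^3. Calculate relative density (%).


Relative = 3.96 / 4.1 * 100 = 96.6%

96.6


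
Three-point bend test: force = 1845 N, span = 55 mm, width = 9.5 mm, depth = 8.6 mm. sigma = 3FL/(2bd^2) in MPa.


sigma = 3*1845*55/(2*9.5*8.6^2) = 216.6 MPa

216.6


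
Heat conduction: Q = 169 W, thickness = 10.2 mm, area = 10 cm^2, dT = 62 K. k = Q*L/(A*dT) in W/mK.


k = 169*10.2/1000/(10/10000*62) = 27.8 W/mK

27.8


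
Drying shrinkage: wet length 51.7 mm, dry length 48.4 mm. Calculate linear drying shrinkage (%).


DS = (51.7 - 48.4) / 51.7 * 100 = 6.38%

6.38


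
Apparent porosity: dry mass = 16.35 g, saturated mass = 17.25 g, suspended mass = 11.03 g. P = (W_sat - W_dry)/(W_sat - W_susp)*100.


P = (17.25 - 16.35) / (17.25 - 11.03) * 100 = 0.9 / 6.22 * 100 = 14.5%

14.5


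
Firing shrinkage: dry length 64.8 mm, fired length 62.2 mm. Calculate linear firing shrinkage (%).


FS = (64.8 - 62.2) / 64.8 * 100 = 4.01%

4.01


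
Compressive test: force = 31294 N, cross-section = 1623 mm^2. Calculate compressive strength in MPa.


CS = 31294 / 1623 = 19.3 MPa

19.3


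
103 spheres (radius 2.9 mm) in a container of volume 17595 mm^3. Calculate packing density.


V_sphere = 4/3*pi*2.9^3 = 102.1604 mm^3
Total V = 103*102.1604 = 10522.5212 mm^3
PD = 10522.5212 / 17595 = 0.598

0.598


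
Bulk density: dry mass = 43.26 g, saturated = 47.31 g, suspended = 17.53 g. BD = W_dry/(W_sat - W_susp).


BD = 43.26 / (47.31 - 17.53) = 43.26 / 29.78 = 1.453 g/cm^3

1.453


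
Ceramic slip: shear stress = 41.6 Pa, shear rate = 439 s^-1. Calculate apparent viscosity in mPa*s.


eta = tau/gamma * 1000 = 41.6/439 * 1000 = 94.8 mPa*s

94.8


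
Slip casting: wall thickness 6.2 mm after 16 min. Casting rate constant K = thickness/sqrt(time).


K = 6.2 / sqrt(16) = 6.2 / 4.0 = 1.55 mm/min^0.5

1.55


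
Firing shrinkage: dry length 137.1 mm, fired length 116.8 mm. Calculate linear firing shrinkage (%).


FS = (137.1 - 116.8) / 137.1 * 100 = 14.81%

14.81


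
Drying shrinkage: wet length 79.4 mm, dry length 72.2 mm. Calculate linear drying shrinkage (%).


DS = (79.4 - 72.2) / 79.4 * 100 = 9.07%

9.07


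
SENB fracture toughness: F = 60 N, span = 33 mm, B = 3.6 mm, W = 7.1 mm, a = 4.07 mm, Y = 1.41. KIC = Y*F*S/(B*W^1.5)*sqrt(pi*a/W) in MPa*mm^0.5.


KIC = 1.41*60*33/(3.6*7.1^1.5)*sqrt(pi*4.07/7.1) = 55.01

55.01


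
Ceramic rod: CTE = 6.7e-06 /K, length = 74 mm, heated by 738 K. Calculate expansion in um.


dL = 6.7e-06 * 74 * 738 * 1000 = 365.9 um

365.9


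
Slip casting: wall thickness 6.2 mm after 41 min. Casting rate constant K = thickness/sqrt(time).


K = 6.2 / sqrt(41) = 6.2 / 6.4031 = 0.968 mm/min^0.5

0.968


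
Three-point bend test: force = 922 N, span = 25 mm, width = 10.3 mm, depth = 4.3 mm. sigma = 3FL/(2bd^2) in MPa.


sigma = 3*922*25/(2*10.3*4.3^2) = 181.5 MPa

181.5


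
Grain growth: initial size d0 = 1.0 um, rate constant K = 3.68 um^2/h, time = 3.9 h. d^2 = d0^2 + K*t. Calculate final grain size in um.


d^2 = 1.0^2 + 3.68*3.9 = 15.352
d = sqrt(15.352) = 3.92 um

3.92


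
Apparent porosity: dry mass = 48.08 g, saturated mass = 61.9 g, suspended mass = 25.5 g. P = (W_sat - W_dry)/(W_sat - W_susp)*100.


P = (61.9 - 48.08) / (61.9 - 25.5) * 100 = 13.82 / 36.4 * 100 = 38.0%

38.0


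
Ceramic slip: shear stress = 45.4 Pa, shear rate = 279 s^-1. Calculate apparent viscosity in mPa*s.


eta = tau/gamma * 1000 = 45.4/279 * 1000 = 162.7 mPa*s

162.7


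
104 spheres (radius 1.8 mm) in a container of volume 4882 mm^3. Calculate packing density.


V_sphere = 4/3*pi*1.8^3 = 24.429 mm^3
Total V = 104*24.429 = 2540.616 mm^3
PD = 2540.616 / 4882 = 0.52

0.52


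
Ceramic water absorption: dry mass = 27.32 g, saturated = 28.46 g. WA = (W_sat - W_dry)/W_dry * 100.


WA = (28.46 - 27.32) / 27.32 * 100 = 4.17%

4.17


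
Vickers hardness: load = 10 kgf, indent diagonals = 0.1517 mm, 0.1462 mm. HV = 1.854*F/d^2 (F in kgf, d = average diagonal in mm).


d_avg = (0.1517+0.1462)/2 = 0.14895 mm
HV = 1.854*10/0.14895^2 = 836

836


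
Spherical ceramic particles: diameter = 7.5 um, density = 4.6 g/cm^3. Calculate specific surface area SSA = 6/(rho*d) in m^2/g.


SSA = 6 / (4.6 * 7.5) = 0.174 m^2/g

0.174


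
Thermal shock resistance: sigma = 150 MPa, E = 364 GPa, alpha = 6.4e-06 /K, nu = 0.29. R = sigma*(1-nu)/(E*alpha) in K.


R = 150*(1-0.29)/(364*1000*6.4e-06) = 46 K

46


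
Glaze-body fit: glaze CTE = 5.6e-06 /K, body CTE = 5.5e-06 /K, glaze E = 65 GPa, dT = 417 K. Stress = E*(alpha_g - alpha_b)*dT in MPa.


Stress = 65*1000*(5.6e-06 - 5.5e-06)*417 = 2.7 MPa

2.7


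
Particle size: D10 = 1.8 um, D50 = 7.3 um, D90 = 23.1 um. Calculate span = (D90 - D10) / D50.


Span = (23.1 - 1.8) / 7.3 = 21.3 / 7.3 = 2.918

2.918


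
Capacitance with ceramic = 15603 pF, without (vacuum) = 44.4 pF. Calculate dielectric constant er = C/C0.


er = 15603 / 44.4 = 351.42

351.42


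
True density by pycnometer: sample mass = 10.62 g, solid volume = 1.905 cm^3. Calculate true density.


TD = 10.62 / 1.905 = 5.575 g/cm^3

5.575


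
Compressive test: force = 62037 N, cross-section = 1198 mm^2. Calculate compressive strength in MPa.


CS = 62037 / 1198 = 51.8 MPa

51.8


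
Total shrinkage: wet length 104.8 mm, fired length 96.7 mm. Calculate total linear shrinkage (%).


TS = (104.8 - 96.7) / 104.8 * 100 = 7.73%

7.73


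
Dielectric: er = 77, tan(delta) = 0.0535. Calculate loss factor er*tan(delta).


Loss = 77 * 0.0535 = 4.12

4.12


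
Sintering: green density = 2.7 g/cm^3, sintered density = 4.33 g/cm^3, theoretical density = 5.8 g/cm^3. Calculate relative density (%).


Relative = 4.33 / 5.8 * 100 = 74.7%

74.7


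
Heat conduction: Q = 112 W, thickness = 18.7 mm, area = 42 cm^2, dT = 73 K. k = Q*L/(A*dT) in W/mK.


k = 112*18.7/1000/(42/10000*73) = 6.83 W/mK

6.83


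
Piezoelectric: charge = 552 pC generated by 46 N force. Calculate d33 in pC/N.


d33 = 552 / 46 = 12.0 pC/N

12.0


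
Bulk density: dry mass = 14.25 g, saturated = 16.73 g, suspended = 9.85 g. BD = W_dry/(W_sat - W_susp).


BD = 14.25 / (16.73 - 9.85) = 14.25 / 6.88 = 2.071 g/cm^3

2.071


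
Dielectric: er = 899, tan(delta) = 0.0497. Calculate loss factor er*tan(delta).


Loss = 899 * 0.0497 = 44.68

44.68


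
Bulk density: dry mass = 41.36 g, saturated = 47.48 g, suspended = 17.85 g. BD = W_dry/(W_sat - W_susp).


BD = 41.36 / (47.48 - 17.85) = 41.36 / 29.63 = 1.396 g/cm^3

1.396


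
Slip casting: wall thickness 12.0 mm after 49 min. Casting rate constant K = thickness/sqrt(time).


K = 12.0 / sqrt(49) = 12.0 / 7.0 = 1.714 mm/min^0.5

1.714


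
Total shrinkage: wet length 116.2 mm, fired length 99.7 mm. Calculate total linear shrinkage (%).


TS = (116.2 - 99.7) / 116.2 * 100 = 14.2%

14.2


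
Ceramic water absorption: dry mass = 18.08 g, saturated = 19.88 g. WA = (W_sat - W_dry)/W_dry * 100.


WA = (19.88 - 18.08) / 18.08 * 100 = 9.96%

9.96


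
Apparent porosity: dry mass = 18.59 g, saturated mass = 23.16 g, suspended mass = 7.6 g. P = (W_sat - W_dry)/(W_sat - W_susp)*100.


P = (23.16 - 18.59) / (23.16 - 7.6) * 100 = 4.57 / 15.56 * 100 = 29.4%

29.4


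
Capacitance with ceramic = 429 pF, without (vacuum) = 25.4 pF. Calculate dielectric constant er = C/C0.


er = 429 / 25.4 = 16.89

16.89


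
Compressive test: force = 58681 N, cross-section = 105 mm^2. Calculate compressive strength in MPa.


CS = 58681 / 105 = 558.9 MPa

558.9


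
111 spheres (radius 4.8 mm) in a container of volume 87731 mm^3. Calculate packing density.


V_sphere = 4/3*pi*4.8^3 = 463.2467 mm^3
Total V = 111*463.2467 = 51420.3837 mm^3
PD = 51420.3837 / 87731 = 0.586

0.586


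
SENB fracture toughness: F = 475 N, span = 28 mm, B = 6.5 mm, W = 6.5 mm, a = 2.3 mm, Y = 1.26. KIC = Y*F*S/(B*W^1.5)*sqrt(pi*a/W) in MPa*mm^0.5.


KIC = 1.26*475*28/(6.5*6.5^1.5)*sqrt(pi*2.3/6.5) = 164.03

164.03


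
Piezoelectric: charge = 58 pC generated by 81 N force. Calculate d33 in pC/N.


d33 = 58 / 81 = 0.7 pC/N

0.7


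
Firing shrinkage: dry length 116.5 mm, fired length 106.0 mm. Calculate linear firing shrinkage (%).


FS = (116.5 - 106.0) / 116.5 * 100 = 9.01%

9.01


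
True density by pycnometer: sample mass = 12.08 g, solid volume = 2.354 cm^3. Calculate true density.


TD = 12.08 / 2.354 = 5.132 g/cm^3

5.132


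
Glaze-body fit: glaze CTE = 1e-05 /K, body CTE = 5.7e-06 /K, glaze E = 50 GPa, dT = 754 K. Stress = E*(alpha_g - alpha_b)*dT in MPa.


Stress = 50*1000*(1e-05 - 5.7e-06)*754 = 162.1 MPa

162.1


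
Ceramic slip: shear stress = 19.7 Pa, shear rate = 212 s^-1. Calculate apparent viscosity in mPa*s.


eta = tau/gamma * 1000 = 19.7/212 * 1000 = 92.9 mPa*s

92.9


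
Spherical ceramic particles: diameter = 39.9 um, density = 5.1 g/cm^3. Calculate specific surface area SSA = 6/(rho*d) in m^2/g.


SSA = 6 / (5.1 * 39.9) = 0.029 m^2/g

0.029


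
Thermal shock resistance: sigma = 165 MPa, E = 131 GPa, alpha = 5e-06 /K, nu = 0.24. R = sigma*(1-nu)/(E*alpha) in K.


R = 165*(1-0.24)/(131*1000*5e-06) = 191 K

191


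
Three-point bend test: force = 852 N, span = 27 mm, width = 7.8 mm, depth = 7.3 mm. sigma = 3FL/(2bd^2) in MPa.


sigma = 3*852*27/(2*7.8*7.3^2) = 83.0 MPa

83.0


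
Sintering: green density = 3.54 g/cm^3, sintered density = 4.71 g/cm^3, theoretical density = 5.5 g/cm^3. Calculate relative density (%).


Relative = 4.71 / 5.5 * 100 = 85.6%

85.6


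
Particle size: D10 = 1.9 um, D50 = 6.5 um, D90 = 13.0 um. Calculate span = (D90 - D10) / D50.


Span = (13.0 - 1.9) / 6.5 = 11.1 / 6.5 = 1.708

1.708


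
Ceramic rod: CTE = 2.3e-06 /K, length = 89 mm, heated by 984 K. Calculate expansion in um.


dL = 2.3e-06 * 89 * 984 * 1000 = 201.425 um

201.425


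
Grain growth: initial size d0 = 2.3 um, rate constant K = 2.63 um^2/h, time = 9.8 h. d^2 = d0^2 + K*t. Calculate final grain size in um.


d^2 = 2.3^2 + 2.63*9.8 = 31.064
d = sqrt(31.064) = 5.57 um

5.57


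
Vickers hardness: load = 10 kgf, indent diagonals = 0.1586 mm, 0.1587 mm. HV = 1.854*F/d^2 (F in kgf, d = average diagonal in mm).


d_avg = (0.1586+0.1587)/2 = 0.15865 mm
HV = 1.854*10/0.15865^2 = 737

737


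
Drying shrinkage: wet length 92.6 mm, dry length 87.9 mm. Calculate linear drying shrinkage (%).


DS = (92.6 - 87.9) / 92.6 * 100 = 5.08%

5.08


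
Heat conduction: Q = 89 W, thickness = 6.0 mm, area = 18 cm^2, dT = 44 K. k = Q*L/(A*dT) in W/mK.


k = 89*6.0/1000/(18/10000*44) = 6.74 W/mK

6.74


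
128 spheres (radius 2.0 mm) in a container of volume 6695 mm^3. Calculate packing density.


V_sphere = 4/3*pi*2.0^3 = 33.5103 mm^3
Total V = 128*33.5103 = 4289.3184 mm^3
PD = 4289.3184 / 6695 = 0.641

0.641


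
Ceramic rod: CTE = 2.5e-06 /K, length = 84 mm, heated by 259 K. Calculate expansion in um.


dL = 2.5e-06 * 84 * 259 * 1000 = 54.39 um

54.39


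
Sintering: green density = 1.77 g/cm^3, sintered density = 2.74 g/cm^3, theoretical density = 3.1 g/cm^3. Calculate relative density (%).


Relative = 2.74 / 3.1 * 100 = 88.4%

88.4


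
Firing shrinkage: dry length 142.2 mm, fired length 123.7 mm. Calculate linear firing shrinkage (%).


FS = (142.2 - 123.7) / 142.2 * 100 = 13.01%

13.01


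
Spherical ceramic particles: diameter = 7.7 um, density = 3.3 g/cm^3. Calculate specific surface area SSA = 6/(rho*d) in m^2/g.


SSA = 6 / (3.3 * 7.7) = 0.236 m^2/g

0.236


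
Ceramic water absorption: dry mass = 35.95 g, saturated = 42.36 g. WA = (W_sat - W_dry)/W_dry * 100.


WA = (42.36 - 35.95) / 35.95 * 100 = 17.83%

17.83


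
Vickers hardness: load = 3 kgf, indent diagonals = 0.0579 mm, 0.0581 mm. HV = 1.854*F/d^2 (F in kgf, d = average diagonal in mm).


d_avg = (0.0579+0.0581)/2 = 0.058 mm
HV = 1.854*3/0.058^2 = 1653

1653


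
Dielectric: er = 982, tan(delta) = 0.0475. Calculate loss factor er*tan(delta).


Loss = 982 * 0.0475 = 46.645

46.645


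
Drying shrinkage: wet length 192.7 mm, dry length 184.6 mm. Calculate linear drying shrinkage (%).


DS = (192.7 - 184.6) / 192.7 * 100 = 4.2%

4.2


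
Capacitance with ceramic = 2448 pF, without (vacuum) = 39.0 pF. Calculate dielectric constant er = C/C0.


er = 2448 / 39.0 = 62.77

62.77


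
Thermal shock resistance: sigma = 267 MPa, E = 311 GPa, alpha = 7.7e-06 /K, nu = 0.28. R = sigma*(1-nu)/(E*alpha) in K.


R = 267*(1-0.28)/(311*1000*7.7e-06) = 80 K

80


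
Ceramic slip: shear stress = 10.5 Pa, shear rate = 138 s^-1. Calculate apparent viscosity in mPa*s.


eta = tau/gamma * 1000 = 10.5/138 * 1000 = 76.1 mPa*s

76.1


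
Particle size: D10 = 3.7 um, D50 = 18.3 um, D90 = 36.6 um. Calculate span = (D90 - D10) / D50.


Span = (36.6 - 3.7) / 18.3 = 32.9 / 18.3 = 1.798

1.798


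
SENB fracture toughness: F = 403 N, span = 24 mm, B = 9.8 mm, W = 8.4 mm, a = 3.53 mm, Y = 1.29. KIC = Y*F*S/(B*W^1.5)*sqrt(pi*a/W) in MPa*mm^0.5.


KIC = 1.29*403*24/(9.8*8.4^1.5)*sqrt(pi*3.53/8.4) = 60.09

60.09


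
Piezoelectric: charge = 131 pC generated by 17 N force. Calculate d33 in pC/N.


d33 = 131 / 17 = 7.7 pC/N

7.7


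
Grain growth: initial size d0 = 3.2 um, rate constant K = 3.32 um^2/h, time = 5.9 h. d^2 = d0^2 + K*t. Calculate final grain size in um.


d^2 = 3.2^2 + 3.32*5.9 = 29.828
d = sqrt(29.828) = 5.46 um

5.46


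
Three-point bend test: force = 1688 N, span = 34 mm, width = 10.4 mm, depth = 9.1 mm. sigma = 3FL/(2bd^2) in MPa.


sigma = 3*1688*34/(2*10.4*9.1^2) = 100.0 MPa

100.0


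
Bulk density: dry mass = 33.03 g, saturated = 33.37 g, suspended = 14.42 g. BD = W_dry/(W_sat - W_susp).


BD = 33.03 / (33.37 - 14.42) = 33.03 / 18.95 = 1.743 g/cm^3

1.743


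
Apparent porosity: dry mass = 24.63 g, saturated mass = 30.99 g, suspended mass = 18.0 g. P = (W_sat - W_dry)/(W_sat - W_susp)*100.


P = (30.99 - 24.63) / (30.99 - 18.0) * 100 = 6.36 / 12.99 * 100 = 49.0%

49.0


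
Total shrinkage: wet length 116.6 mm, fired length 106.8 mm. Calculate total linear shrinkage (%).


TS = (116.6 - 106.8) / 116.6 * 100 = 8.4%

8.4


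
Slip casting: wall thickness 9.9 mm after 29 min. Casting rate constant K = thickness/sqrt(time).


K = 9.9 / sqrt(29) = 9.9 / 5.3852 = 1.838 mm/min^0.5

1.838


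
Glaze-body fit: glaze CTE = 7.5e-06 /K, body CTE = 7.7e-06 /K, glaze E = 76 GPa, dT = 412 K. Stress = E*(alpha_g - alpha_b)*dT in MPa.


Stress = 76*1000*(7.5e-06 - 7.7e-06)*412 = -6.3 MPa

-6.3


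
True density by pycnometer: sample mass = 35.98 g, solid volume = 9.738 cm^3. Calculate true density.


TD = 35.98 / 9.738 = 3.695 g/cm^3

3.695


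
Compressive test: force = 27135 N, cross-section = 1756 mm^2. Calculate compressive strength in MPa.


CS = 27135 / 1756 = 15.5 MPa

15.5


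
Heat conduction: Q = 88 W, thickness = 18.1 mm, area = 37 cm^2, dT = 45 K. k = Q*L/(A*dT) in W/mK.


k = 88*18.1/1000/(37/10000*45) = 9.57 W/mK

9.57


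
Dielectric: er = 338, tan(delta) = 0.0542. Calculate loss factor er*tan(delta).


Loss = 338 * 0.0542 = 18.32

18.32


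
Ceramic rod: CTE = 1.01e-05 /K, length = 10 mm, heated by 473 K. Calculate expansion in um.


dL = 1.01e-05 * 10 * 473 * 1000 = 47.773 um

47.773


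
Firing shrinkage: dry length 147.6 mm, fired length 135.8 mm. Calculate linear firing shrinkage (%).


FS = (147.6 - 135.8) / 147.6 * 100 = 7.99%

7.99


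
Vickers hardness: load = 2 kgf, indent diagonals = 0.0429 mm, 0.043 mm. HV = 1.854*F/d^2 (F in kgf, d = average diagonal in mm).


d_avg = (0.0429+0.043)/2 = 0.04295 mm
HV = 1.854*2/0.04295^2 = 2010

2010


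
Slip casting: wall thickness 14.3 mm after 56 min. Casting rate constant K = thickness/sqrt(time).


K = 14.3 / sqrt(56) = 14.3 / 7.4833 = 1.911 mm/min^0.5

1.911


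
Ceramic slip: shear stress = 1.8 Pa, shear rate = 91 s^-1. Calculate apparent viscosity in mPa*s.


eta = tau/gamma * 1000 = 1.8/91 * 1000 = 19.8 mPa*s

19.8


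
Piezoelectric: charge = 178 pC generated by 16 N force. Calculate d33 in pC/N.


d33 = 178 / 16 = 11.1 pC/N

11.1


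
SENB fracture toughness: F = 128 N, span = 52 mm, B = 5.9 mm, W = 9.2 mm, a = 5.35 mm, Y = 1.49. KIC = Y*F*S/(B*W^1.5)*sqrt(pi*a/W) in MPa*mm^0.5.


KIC = 1.49*128*52/(5.9*9.2^1.5)*sqrt(pi*5.35/9.2) = 81.42

81.42


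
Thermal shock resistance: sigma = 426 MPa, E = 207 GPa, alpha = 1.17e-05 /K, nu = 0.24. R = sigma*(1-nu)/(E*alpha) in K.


R = 426*(1-0.24)/(207*1000*1.17e-05) = 134 K

134


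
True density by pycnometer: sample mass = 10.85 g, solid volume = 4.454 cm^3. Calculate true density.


TD = 10.85 / 4.454 = 2.436 g/cm^3

2.436


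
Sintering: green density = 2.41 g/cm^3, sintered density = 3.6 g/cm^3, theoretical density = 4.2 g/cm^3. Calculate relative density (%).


Relative = 3.6 / 4.2 * 100 = 85.7%

85.7


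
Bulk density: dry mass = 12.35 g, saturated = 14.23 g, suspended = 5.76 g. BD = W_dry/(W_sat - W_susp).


BD = 12.35 / (14.23 - 5.76) = 12.35 / 8.47 = 1.458 g/cm^3

1.458


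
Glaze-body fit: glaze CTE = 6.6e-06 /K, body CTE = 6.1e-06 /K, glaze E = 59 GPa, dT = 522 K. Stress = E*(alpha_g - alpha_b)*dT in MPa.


Stress = 59*1000*(6.6e-06 - 6.1e-06)*522 = 15.4 MPa

15.4


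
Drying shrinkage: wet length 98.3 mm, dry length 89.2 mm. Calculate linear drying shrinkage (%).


DS = (98.3 - 89.2) / 98.3 * 100 = 9.26%

9.26


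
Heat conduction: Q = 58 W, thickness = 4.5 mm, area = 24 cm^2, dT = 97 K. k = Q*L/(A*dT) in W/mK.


k = 58*4.5/1000/(24/10000*97) = 1.12 W/mK

1.12


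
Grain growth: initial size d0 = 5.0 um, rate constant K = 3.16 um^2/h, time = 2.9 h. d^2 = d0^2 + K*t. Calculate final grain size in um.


d^2 = 5.0^2 + 3.16*2.9 = 34.164
d = sqrt(34.164) = 5.84 um

5.84


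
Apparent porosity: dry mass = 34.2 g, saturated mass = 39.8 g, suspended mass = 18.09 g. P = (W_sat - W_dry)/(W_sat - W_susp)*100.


P = (39.8 - 34.2) / (39.8 - 18.09) * 100 = 5.6 / 21.71 * 100 = 25.8%

25.8


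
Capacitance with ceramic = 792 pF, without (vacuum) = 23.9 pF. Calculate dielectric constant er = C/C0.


er = 792 / 23.9 = 33.14

33.14


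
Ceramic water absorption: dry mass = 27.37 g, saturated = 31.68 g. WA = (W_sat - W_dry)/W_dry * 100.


WA = (31.68 - 27.37) / 27.37 * 100 = 15.75%

15.75


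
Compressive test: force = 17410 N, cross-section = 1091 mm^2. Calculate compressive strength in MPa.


CS = 17410 / 1091 = 16.0 MPa

16.0


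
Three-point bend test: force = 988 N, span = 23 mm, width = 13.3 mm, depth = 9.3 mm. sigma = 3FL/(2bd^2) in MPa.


sigma = 3*988*23/(2*13.3*9.3^2) = 29.6 MPa

29.6


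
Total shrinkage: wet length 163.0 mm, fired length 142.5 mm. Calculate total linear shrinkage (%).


TS = (163.0 - 142.5) / 163.0 * 100 = 12.58%

12.58


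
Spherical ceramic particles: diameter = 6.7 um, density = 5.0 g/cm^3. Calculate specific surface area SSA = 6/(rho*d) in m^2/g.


SSA = 6 / (5.0 * 6.7) = 0.179 m^2/g

0.179


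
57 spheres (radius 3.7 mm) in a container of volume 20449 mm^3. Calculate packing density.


V_sphere = 4/3*pi*3.7^3 = 212.1748 mm^3
Total V = 57*212.1748 = 12093.9636 mm^3
PD = 12093.9636 / 20449 = 0.591

0.591


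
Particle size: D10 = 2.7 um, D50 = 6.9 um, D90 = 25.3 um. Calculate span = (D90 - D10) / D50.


Span = (25.3 - 2.7) / 6.9 = 22.6 / 6.9 = 3.275

3.275


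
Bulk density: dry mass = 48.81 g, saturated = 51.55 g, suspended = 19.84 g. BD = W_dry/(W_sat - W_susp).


BD = 48.81 / (51.55 - 19.84) = 48.81 / 31.71 = 1.539 g/cm^3

1.539


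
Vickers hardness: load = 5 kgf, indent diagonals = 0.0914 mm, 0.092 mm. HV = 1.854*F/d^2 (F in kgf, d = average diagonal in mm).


d_avg = (0.0914+0.092)/2 = 0.0917 mm
HV = 1.854*5/0.0917^2 = 1102

1102


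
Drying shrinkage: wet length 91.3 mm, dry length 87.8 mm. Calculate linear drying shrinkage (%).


DS = (91.3 - 87.8) / 91.3 * 100 = 3.83%

3.83


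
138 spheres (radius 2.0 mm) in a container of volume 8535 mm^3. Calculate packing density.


V_sphere = 4/3*pi*2.0^3 = 33.5103 mm^3
Total V = 138*33.5103 = 4624.4214 mm^3
PD = 4624.4214 / 8535 = 0.542

0.542


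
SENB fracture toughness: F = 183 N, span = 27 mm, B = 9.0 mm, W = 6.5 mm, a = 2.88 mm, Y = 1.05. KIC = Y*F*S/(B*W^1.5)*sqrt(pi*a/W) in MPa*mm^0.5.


KIC = 1.05*183*27/(9.0*6.5^1.5)*sqrt(pi*2.88/6.5) = 41.04

41.04


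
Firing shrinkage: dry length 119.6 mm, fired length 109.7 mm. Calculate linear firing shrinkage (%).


FS = (119.6 - 109.7) / 119.6 * 100 = 8.28%

8.28


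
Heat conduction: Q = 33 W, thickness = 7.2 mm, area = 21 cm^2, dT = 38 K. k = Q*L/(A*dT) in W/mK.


k = 33*7.2/1000/(21/10000*38) = 2.98 W/mK

2.98


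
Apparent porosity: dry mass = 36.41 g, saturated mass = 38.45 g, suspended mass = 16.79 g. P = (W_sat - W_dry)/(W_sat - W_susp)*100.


P = (38.45 - 36.41) / (38.45 - 16.79) * 100 = 2.04 / 21.66 * 100 = 9.4%

9.4


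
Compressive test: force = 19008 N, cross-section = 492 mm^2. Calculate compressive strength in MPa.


CS = 19008 / 492 = 38.6 MPa

38.6


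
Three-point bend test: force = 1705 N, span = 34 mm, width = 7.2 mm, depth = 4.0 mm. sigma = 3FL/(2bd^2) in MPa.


sigma = 3*1705*34/(2*7.2*4.0^2) = 754.8 MPa

754.8


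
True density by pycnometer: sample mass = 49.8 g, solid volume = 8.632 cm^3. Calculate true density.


TD = 49.8 / 8.632 = 5.769 g/cm^3

5.769


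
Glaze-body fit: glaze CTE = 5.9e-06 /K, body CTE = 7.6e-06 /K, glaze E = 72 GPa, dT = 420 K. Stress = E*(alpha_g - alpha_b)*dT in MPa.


Stress = 72*1000*(5.9e-06 - 7.6e-06)*420 = -51.4 MPa

-51.4


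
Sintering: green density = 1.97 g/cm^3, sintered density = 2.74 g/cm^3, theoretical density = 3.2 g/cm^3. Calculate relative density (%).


Relative = 2.74 / 3.2 * 100 = 85.6%

85.6


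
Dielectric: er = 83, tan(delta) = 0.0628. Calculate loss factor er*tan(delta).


Loss = 83 * 0.0628 = 5.212

5.212


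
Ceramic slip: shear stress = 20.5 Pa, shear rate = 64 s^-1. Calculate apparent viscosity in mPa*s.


eta = tau/gamma * 1000 = 20.5/64 * 1000 = 320.3 mPa*s

320.3


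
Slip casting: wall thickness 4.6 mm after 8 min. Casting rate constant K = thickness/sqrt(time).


K = 4.6 / sqrt(8) = 4.6 / 2.8284 = 1.626 mm/min^0.5

1.626


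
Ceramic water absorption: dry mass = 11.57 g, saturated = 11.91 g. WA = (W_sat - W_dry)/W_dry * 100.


WA = (11.91 - 11.57) / 11.57 * 100 = 2.94%

2.94


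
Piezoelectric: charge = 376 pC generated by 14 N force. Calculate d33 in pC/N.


d33 = 376 / 14 = 26.9 pC/N

26.9


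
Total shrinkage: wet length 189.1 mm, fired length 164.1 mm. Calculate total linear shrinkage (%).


TS = (189.1 - 164.1) / 189.1 * 100 = 13.22%

13.22


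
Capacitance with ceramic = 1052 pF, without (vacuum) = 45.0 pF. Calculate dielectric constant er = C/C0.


er = 1052 / 45.0 = 23.38

23.38


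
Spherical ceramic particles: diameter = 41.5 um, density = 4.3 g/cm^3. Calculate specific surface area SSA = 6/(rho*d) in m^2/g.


SSA = 6 / (4.3 * 41.5) = 0.034 m^2/g

0.034


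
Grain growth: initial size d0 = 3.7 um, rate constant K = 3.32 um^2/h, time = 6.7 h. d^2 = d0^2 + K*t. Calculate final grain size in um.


d^2 = 3.7^2 + 3.32*6.7 = 35.934
d = sqrt(35.934) = 5.99 um

5.99


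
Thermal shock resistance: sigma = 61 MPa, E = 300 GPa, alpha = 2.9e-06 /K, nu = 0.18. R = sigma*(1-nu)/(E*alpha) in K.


R = 61*(1-0.18)/(300*1000*2.9e-06) = 57 K

57


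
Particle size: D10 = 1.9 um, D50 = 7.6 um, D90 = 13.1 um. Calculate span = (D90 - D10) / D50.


Span = (13.1 - 1.9) / 7.6 = 11.2 / 7.6 = 1.474

1.474


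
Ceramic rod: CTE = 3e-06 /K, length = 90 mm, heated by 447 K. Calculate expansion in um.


dL = 3e-06 * 90 * 447 * 1000 = 120.69 um

120.69


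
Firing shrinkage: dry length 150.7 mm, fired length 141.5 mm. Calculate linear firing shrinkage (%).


FS = (150.7 - 141.5) / 150.7 * 100 = 6.1%

6.1


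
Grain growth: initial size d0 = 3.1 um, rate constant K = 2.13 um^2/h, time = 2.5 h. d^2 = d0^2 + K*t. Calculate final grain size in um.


d^2 = 3.1^2 + 2.13*2.5 = 14.935
d = sqrt(14.935) = 3.86 um

3.86


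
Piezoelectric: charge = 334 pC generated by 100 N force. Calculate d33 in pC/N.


d33 = 334 / 100 = 3.3 pC/N

3.3


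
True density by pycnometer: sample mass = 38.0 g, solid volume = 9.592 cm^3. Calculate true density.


TD = 38.0 / 9.592 = 3.962 g/cm^3

3.962


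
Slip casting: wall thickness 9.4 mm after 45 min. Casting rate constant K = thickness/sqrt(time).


K = 9.4 / sqrt(45) = 9.4 / 6.7082 = 1.401 mm/min^0.5

1.401


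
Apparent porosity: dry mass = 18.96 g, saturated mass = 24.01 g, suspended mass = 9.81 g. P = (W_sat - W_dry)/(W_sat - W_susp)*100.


P = (24.01 - 18.96) / (24.01 - 9.81) * 100 = 5.05 / 14.2 * 100 = 35.6%

35.6


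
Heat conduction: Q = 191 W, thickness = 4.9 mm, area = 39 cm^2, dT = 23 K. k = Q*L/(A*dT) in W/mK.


k = 191*4.9/1000/(39/10000*23) = 10.43 W/mK

10.43


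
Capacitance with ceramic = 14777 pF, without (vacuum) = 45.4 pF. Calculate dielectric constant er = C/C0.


er = 14777 / 45.4 = 325.48

325.48


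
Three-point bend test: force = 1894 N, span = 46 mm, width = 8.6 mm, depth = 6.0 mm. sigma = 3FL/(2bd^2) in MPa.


sigma = 3*1894*46/(2*8.6*6.0^2) = 422.1 MPa

422.1


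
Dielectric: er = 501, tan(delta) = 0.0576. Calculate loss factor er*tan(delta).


Loss = 501 * 0.0576 = 28.858

28.858


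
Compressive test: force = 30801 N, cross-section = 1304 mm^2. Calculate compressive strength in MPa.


CS = 30801 / 1304 = 23.6 MPa

23.6


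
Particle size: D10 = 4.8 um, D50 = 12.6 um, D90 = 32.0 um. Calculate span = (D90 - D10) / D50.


Span = (32.0 - 4.8) / 12.6 = 27.2 / 12.6 = 2.159

2.159


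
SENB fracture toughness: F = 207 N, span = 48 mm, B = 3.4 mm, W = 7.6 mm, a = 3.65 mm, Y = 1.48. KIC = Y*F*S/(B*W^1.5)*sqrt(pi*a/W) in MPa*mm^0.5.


KIC = 1.48*207*48/(3.4*7.6^1.5)*sqrt(pi*3.65/7.6) = 253.56

253.56


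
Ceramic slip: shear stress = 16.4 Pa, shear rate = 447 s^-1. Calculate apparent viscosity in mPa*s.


eta = tau/gamma * 1000 = 16.4/447 * 1000 = 36.7 mPa*s

36.7


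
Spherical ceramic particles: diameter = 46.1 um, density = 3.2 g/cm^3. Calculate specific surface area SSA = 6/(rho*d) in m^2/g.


SSA = 6 / (3.2 * 46.1) = 0.041 m^2/g

0.041


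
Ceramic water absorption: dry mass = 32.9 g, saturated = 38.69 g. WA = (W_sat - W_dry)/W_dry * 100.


WA = (38.69 - 32.9) / 32.9 * 100 = 17.6%

17.6


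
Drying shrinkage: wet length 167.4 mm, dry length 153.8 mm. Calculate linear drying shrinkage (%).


DS = (167.4 - 153.8) / 167.4 * 100 = 8.12%

8.12


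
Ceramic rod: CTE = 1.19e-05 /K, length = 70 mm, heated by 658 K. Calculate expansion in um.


dL = 1.19e-05 * 70 * 658 * 1000 = 548.114 um

548.114


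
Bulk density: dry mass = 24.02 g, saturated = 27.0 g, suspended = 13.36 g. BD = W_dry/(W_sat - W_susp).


BD = 24.02 / (27.0 - 13.36) = 24.02 / 13.64 = 1.761 g/cm^3

1.761


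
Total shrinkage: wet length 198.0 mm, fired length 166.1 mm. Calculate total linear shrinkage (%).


TS = (198.0 - 166.1) / 198.0 * 100 = 16.11%

16.11


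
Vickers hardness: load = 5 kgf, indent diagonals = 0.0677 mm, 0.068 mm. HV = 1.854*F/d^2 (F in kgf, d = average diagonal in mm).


d_avg = (0.0677+0.068)/2 = 0.06785 mm
HV = 1.854*5/0.06785^2 = 2014

2014


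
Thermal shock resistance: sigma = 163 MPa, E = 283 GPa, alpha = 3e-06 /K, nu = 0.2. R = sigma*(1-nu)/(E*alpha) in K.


R = 163*(1-0.2)/(283*1000*3e-06) = 154 K

154


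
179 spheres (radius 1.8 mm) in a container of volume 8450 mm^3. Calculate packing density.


V_sphere = 4/3*pi*1.8^3 = 24.429 mm^3
Total V = 179*24.429 = 4372.791 mm^3
PD = 4372.791 / 8450 = 0.517

0.517


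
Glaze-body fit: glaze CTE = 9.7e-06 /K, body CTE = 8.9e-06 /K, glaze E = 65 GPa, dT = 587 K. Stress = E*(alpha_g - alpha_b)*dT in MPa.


Stress = 65*1000*(9.7e-06 - 8.9e-06)*587 = 30.5 MPa

30.5


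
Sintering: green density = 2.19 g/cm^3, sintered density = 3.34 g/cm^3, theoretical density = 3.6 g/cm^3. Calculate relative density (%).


Relative = 3.34 / 3.6 * 100 = 92.8%

92.8


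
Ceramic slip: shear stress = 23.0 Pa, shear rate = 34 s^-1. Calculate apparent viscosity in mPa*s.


eta = tau/gamma * 1000 = 23.0/34 * 1000 = 676.5 mPa*s

676.5


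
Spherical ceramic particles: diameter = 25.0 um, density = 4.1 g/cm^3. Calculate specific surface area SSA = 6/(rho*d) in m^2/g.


SSA = 6 / (4.1 * 25.0) = 0.059 m^2/g

0.059


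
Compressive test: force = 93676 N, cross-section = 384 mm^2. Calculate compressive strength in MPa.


CS = 93676 / 384 = 243.9 MPa

243.9


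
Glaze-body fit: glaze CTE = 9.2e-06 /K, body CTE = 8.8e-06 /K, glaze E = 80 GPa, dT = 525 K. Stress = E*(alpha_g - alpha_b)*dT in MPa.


Stress = 80*1000*(9.2e-06 - 8.8e-06)*525 = 16.8 MPa

16.8


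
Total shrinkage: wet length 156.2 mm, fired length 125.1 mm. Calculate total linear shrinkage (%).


TS = (156.2 - 125.1) / 156.2 * 100 = 19.91%

19.91


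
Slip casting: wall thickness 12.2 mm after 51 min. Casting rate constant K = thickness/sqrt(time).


K = 12.2 / sqrt(51) = 12.2 / 7.1414 = 1.708 mm/min^0.5

1.708


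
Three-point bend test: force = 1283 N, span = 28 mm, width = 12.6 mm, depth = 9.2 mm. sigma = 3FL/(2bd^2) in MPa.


sigma = 3*1283*28/(2*12.6*9.2^2) = 50.5 MPa

50.5


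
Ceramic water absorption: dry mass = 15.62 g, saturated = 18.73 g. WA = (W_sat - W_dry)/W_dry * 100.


WA = (18.73 - 15.62) / 15.62 * 100 = 19.91%

19.91


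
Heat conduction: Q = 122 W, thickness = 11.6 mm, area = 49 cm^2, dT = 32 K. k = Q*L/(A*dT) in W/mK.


k = 122*11.6/1000/(49/10000*32) = 9.03 W/mK

9.03


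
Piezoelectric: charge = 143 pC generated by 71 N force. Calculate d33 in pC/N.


d33 = 143 / 71 = 2.0 pC/N

2.0


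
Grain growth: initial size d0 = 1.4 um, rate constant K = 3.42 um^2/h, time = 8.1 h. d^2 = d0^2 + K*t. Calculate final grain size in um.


d^2 = 1.4^2 + 3.42*8.1 = 29.662
d = sqrt(29.662) = 5.45 um

5.45


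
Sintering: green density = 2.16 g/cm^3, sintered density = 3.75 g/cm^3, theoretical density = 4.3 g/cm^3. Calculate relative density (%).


Relative = 3.75 / 4.3 * 100 = 87.2%

87.2


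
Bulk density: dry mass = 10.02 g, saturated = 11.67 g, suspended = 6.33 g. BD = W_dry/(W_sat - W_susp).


BD = 10.02 / (11.67 - 6.33) = 10.02 / 5.34 = 1.876 g/cm^3

1.876


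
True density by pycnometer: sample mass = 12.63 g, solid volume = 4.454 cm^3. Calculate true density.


TD = 12.63 / 4.454 = 2.836 g/cm^3

2.836


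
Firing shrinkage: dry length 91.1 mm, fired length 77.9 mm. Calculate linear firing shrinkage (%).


FS = (91.1 - 77.9) / 91.1 * 100 = 14.49%

14.49


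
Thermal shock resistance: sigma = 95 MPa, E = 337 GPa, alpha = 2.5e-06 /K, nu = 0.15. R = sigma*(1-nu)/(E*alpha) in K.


R = 95*(1-0.15)/(337*1000*2.5e-06) = 96 K

96


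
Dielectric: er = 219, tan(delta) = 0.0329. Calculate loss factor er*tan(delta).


Loss = 219 * 0.0329 = 7.205

7.205


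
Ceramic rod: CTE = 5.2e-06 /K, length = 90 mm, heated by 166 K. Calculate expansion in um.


dL = 5.2e-06 * 90 * 166 * 1000 = 77.688 um

77.688


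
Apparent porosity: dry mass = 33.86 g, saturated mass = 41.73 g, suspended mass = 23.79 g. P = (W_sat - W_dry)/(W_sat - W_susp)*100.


P = (41.73 - 33.86) / (41.73 - 23.79) * 100 = 7.87 / 17.94 * 100 = 43.9%

43.9


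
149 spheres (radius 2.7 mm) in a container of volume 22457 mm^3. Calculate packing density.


V_sphere = 4/3*pi*2.7^3 = 82.448 mm^3
Total V = 149*82.448 = 12284.752 mm^3
PD = 12284.752 / 22457 = 0.547

0.547


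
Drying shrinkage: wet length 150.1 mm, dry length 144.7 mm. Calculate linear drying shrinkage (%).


DS = (150.1 - 144.7) / 150.1 * 100 = 3.6%

3.6


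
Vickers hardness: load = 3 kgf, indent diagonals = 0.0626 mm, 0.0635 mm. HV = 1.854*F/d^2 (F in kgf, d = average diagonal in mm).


d_avg = (0.0626+0.0635)/2 = 0.06305 mm
HV = 1.854*3/0.06305^2 = 1399

1399


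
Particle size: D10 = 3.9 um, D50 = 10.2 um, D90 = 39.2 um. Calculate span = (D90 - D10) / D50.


Span = (39.2 - 3.9) / 10.2 = 35.3 / 10.2 = 3.461

3.461
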